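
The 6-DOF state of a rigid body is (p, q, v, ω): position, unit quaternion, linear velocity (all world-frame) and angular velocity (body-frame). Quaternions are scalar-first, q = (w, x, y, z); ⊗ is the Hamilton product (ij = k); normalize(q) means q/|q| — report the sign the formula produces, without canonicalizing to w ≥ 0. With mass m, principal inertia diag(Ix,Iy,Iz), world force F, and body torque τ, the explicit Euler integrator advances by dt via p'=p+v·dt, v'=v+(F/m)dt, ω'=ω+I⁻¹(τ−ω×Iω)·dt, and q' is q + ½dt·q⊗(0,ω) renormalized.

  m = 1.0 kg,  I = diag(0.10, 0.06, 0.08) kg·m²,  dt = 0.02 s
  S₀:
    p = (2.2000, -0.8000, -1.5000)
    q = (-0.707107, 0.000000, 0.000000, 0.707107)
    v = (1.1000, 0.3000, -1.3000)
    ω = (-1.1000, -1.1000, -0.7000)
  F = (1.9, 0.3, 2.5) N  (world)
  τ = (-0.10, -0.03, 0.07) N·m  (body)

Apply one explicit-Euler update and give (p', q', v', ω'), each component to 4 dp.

p' = (2.2220, -0.7940, -1.5260)
q' = (-0.7021, 0.0156, 0.0000, 0.7120)
v' = (1.1380, 0.3060, -1.2500)
ω' = (-1.1231, -1.1151, -0.6704)

linear accel F/m = (1.9000, 0.3000, 2.5000)
p + v·dt = (2.2220, -0.7940, -1.5260)
v + (F/m)dt = (1.1380, 0.3060, -1.2500)
precession coupling ω×(Iω) = (0.0154, 0.0154, -0.0484)
(τ − ω×Iω)/I = (-1.1540, -0.7567, 1.4800)
ω' = ω + α·dt = (-1.1231, -1.1151, -0.6704)
Hamilton product q⊗(0,ω) = (0.4949749, 1.5556354, 0.0000000, 0.4949749)
q' = normalize(q + ½dt·q⊗(0,ω)) = (-0.7021, 0.0156, 0.0000, 0.7120)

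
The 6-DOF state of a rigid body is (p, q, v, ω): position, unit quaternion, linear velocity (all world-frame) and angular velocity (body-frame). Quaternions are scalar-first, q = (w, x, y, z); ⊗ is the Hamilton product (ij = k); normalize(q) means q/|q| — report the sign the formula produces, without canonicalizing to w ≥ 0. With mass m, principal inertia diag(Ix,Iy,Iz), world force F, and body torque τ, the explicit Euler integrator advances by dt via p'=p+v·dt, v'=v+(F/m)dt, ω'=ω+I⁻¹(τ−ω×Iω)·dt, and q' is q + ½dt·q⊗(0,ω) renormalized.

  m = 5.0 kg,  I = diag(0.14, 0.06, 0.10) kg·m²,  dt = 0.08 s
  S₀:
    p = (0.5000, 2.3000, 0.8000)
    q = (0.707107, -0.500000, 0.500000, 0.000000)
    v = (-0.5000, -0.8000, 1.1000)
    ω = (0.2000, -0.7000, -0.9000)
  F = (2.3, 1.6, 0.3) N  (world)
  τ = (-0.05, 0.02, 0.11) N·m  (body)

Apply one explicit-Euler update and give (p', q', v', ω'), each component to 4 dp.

p' = (0.4600, 2.2360, 0.8880)
q' = (0.7243, -0.5118, 0.4617, -0.0154)
v' = (-0.4632, -0.7744, 1.1048)
ω' = (0.1570, -0.6637, -0.8210)

(τ − ω×Iω)/I = (-0.5371, 0.4533, 0.9880)
ω + α·dt = (0.1570, -0.6637, -0.8210)
Hamilton product q⊗(0,ω) = (0.4500000, -0.3085786, -0.9449749, -0.3863963)
q' = normalize(q + ½dt·q⊗(0,ω)) = (0.7243, -0.5118, 0.4617, -0.0154)
p' = p + v·dt = (0.4600, 2.2360, 0.8880)
v' = v + a·dt = (-0.4632, -0.7744, 1.1048)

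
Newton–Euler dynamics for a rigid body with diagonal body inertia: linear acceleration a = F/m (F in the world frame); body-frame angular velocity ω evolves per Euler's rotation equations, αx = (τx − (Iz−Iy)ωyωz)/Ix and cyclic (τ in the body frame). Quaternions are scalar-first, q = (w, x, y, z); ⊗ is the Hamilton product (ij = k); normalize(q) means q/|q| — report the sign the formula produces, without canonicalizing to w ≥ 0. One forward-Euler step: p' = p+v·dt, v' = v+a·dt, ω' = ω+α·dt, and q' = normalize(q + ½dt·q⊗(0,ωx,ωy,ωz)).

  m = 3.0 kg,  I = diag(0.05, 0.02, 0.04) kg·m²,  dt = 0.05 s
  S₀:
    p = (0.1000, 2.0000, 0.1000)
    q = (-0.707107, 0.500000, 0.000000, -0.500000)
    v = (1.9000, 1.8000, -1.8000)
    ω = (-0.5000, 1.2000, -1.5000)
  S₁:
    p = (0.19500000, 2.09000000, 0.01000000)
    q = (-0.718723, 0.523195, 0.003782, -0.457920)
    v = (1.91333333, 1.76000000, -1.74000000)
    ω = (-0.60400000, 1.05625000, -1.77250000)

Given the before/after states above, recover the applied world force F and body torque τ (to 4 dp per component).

F = (0.8000, -2.4000, 3.6000)
τ = (-0.1400, -0.0500, -0.2000)

rate change Δω = (-0.10400000, -0.14375000, -0.27250000)
precession coupling = (-0.0360, 0.0075, 0.0180)
applied torque τ = (-0.1400, -0.0500, -0.2000)
Δv = v₁−v₀ = (0.01333333, -0.04000000, 0.06000000)
m·(v₁−v₀)/dt = (0.8000, -2.4000, 3.6000)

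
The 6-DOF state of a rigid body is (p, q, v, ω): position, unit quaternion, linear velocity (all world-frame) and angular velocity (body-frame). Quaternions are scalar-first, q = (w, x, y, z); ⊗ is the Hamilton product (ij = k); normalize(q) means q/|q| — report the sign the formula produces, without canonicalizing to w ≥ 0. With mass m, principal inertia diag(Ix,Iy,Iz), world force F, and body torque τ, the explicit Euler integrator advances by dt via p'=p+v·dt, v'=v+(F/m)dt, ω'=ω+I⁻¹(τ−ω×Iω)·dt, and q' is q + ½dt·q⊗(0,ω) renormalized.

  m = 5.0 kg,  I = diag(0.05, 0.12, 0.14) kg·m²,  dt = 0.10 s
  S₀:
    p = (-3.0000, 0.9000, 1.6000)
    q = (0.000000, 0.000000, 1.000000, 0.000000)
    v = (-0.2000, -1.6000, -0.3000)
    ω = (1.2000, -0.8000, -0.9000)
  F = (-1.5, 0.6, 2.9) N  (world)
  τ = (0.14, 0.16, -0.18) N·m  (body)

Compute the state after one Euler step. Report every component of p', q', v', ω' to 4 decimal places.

ω×(Iω) gyroscopic = (0.0144, 0.0972, -0.0672)
α = I⁻¹(τ − ω×Iω) = (2.5120, 0.5233, -0.8057)
ω + α·dt = (1.4512, -0.7477, -0.9806)
Hamilton product q⊗(0,ω) = (0.8000000, -0.9000000, 0.0000000, -1.2000000)
q' = normalize(q + ½dt·q⊗(0,ω)) = (0.0399, -0.0448, 0.9964, -0.0598)
a = F/m = (-0.3000, 0.1200, 0.5800)
p + v·dt = (-3.0200, 0.7400, 1.5700)
new velocity v' = (-0.2300, -1.5880, -0.2420)

p' = (-3.0200, 0.7400, 1.5700)
q' = (0.0399, -0.0448, 0.9964, -0.0598)
v' = (-0.2300, -1.5880, -0.2420)
ω' = (1.4512, -0.7477, -0.9806)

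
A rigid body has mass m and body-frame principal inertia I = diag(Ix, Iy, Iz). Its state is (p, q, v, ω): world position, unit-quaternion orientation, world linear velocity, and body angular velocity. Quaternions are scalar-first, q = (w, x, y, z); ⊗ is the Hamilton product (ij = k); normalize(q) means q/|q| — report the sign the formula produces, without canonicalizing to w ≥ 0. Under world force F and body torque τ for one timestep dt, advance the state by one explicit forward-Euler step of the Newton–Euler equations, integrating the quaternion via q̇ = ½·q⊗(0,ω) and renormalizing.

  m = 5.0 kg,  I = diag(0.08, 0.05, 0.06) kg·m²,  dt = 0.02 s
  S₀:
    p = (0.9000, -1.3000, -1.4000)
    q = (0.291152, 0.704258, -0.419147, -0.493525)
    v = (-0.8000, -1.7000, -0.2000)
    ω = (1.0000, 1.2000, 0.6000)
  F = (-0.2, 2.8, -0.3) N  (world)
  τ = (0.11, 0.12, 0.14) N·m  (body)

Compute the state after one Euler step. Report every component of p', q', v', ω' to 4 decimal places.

p' = p + v·dt = (0.8840, -1.3340, -1.4040)
v + (F/m)dt = (-0.8008, -1.6888, -0.2012)
(τ − ω×Iω)/I = (1.2850, 2.1600, 2.9333)
ω + α·dt = (1.0257, 1.2432, 0.6587)
q⊗(0,ω) = (0.0948334, 0.6318938, -0.5666974, 1.4389478)
q' = normalize(q + ½dt·q⊗(0,ω)) = (0.2921, 0.7105, -0.4248, -0.4791)

p' = (0.8840, -1.3340, -1.4040)
q' = (0.2921, 0.7105, -0.4248, -0.4791)
v' = (-0.8008, -1.6888, -0.2012)
ω' = (1.0257, 1.2432, 0.6587)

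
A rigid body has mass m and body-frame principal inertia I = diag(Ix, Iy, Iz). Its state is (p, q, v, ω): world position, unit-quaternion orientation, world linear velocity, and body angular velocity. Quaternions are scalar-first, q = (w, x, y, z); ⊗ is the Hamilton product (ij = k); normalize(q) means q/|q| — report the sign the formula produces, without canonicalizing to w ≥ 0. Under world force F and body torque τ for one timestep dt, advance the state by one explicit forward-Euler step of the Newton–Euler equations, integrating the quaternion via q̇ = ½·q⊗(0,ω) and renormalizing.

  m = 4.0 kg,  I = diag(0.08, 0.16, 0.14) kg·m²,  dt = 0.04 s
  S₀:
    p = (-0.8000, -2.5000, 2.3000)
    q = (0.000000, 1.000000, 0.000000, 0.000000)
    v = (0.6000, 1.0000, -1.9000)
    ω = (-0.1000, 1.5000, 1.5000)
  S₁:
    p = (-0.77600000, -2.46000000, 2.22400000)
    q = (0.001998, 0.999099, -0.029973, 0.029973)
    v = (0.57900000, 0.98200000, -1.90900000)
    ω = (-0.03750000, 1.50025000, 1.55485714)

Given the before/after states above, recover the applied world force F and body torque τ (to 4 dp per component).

Δv = v₁−v₀ = (-0.02100000, -0.01800000, -0.00900000)
applied force F = (-2.1000, -1.8000, -0.9000)
rate change Δω = (0.06250000, 0.00025000, 0.05485714)
ω₀×(Iω₀) = (-0.0450, 0.0090, -0.0120)
I·α + gyro = (0.0800, 0.0100, 0.1800)

F = (-2.1000, -1.8000, -0.9000)
τ = (0.0800, 0.0100, 0.1800)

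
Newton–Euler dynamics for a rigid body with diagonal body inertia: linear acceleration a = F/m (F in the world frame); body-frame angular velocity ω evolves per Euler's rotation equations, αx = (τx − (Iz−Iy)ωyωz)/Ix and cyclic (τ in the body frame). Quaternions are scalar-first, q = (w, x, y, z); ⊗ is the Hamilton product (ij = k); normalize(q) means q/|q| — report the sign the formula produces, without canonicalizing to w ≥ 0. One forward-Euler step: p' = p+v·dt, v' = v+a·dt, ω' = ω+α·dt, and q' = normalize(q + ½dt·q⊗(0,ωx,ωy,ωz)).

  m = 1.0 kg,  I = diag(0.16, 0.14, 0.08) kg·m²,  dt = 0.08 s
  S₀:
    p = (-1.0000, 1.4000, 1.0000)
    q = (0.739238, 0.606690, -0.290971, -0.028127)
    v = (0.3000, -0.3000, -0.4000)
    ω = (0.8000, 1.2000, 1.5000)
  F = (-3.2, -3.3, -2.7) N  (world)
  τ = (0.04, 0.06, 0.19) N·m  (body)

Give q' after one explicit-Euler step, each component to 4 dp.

q⊗(0,ω) = (-0.0939963, 0.1886863, -0.0454510, 2.0696618)
q' = normalize(q + ½dt·q⊗(0,ω)) = (0.7329, 0.6121, -0.2918, 0.0545)

q' = (0.7329, 0.6121, -0.2918, 0.0545)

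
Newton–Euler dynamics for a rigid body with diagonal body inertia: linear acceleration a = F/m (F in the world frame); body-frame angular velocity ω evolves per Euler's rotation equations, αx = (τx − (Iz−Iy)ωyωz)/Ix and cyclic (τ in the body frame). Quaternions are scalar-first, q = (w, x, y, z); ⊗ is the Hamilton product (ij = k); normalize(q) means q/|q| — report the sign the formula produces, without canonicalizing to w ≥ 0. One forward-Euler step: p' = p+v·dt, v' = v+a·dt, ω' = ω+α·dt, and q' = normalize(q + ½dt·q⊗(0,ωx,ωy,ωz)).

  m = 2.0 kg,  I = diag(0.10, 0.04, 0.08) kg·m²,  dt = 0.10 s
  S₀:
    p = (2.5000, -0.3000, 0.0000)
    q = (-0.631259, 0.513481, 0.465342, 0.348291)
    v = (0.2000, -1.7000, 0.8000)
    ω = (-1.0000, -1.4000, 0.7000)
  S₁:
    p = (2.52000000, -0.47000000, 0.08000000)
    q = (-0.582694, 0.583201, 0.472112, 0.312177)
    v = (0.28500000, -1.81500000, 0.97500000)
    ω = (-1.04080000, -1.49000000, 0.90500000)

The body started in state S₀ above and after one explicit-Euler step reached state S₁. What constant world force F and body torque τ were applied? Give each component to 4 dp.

velocity change Δv = (0.08500000, -0.11500000, 0.17500000)
F = m·Δv/dt = (1.7000, -2.3000, 3.5000)
Δω = ω₁−ω₀ = (-0.04080000, -0.09000000, 0.20500000)
precession coupling = (-0.0392, -0.0140, -0.0840)
τ = I·(Δω/dt) + ω₀×(Iω₀) = (-0.0800, -0.0500, 0.0800)

F = (1.7000, -2.3000, 3.5000)
τ = (-0.0800, -0.0500, 0.0800)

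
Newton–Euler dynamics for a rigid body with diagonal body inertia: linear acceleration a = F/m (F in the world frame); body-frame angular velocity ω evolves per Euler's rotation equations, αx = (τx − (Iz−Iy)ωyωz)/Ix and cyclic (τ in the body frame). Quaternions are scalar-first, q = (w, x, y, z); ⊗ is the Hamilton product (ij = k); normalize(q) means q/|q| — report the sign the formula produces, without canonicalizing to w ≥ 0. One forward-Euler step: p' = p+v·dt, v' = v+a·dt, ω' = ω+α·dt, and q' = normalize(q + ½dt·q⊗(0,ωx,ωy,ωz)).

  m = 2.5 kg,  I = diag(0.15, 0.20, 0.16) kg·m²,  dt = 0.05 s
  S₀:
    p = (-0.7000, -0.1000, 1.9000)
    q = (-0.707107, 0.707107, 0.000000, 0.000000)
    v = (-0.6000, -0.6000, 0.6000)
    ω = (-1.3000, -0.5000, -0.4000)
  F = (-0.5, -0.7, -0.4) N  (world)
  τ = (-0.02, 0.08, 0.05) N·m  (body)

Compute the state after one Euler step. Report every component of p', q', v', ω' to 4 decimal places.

linear accel F/m = (-0.2000, -0.2800, -0.1600)
p' = p + v·dt = (-0.7300, -0.1300, 1.9300)
v' = v + a·dt = (-0.6100, -0.6140, 0.5920)
gyro term ω×Iω = (-0.0080, -0.0052, 0.0325)
(τ − ω×Iω)/I = (-0.0800, 0.4260, 0.1094)
ω + α·dt = (-1.3040, -0.4787, -0.3945)
q⊗(0,ω) = (0.9192391, 0.9192391, 0.6363963, -0.0707107)
q' = normalize(q + ½dt·q⊗(0,ω)) = (-0.6837, 0.7296, 0.0159, -0.0018)

p' = (-0.7300, -0.1300, 1.9300)
q' = (-0.6837, 0.7296, 0.0159, -0.0018)
v' = (-0.6100, -0.6140, 0.5920)
ω' = (-1.3040, -0.4787, -0.3945)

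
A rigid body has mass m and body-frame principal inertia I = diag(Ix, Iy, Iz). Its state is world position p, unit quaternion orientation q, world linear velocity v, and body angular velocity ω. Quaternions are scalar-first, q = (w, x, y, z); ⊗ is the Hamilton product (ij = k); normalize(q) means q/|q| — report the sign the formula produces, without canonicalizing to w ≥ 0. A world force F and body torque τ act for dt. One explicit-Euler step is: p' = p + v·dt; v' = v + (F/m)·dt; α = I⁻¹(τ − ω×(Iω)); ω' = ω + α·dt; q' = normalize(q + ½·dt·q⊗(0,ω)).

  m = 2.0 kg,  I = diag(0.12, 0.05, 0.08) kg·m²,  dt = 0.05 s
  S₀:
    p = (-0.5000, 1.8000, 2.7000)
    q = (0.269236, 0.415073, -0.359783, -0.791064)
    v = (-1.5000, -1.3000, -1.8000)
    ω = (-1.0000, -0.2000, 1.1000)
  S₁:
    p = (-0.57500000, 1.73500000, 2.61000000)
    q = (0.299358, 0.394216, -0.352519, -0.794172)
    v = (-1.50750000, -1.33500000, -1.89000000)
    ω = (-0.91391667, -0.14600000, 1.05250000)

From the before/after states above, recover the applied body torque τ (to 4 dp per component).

τ = (0.2000, 0.0100, -0.0900)

rate change Δω = (0.08608333, 0.05400000, -0.04750000)
I·α + gyro = (0.2000, 0.0100, -0.0900)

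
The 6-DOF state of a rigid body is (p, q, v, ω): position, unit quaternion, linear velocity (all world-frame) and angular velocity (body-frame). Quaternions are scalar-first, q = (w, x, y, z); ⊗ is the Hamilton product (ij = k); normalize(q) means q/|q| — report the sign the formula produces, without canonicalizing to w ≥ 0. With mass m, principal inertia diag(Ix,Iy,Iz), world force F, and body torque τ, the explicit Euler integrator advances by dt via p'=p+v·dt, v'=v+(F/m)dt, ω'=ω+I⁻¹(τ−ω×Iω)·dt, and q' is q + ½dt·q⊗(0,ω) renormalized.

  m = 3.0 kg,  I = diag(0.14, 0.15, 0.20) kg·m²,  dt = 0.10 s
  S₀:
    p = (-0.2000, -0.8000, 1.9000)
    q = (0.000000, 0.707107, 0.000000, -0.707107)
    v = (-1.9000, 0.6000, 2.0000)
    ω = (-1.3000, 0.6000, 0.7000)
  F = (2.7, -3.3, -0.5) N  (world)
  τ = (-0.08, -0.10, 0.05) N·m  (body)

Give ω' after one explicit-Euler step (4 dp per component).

gyro term ω×Iω = (0.0210, 0.0546, -0.0078)
angular accel α = (-0.7214, -1.0307, 0.2890)
new body rate ω' = (-1.3721, 0.4969, 0.7289)

ω' = (-1.3721, 0.4969, 0.7289)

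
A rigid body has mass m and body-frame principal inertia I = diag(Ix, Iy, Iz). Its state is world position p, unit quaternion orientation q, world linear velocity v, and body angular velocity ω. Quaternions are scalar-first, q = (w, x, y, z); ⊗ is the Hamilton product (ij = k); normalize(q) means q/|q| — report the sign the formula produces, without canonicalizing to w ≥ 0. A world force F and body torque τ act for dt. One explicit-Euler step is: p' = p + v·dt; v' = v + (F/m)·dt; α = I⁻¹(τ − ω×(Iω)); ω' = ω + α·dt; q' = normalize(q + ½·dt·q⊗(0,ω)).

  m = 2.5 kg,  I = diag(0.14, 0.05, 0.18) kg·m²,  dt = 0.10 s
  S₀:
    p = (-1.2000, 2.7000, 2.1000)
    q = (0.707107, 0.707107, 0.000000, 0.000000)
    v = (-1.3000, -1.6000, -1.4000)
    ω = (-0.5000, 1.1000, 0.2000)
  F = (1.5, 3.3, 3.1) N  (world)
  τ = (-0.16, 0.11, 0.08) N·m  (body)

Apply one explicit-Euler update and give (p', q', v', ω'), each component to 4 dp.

p' = (-1.3300, 2.5400, 1.9600)
q' = (0.7234, 0.6881, 0.0318, 0.0459)
v' = (-1.2400, -1.4680, -1.2760)
ω' = (-0.6347, 1.3120, 0.2169)

p + v·dt = (-1.3300, 2.5400, 1.9600)
v' = v + a·dt = (-1.2400, -1.4680, -1.2760)
(τ − ω×Iω)/I = (-1.3471, 2.1200, 0.1694)
ω + α·dt = (-0.6347, 1.3120, 0.2169)
q⊗(0,ω) = (0.3535535, -0.3535535, 0.6363963, 0.9192391)
updated quaternion q' = (0.7234, 0.6881, 0.0318, 0.0459)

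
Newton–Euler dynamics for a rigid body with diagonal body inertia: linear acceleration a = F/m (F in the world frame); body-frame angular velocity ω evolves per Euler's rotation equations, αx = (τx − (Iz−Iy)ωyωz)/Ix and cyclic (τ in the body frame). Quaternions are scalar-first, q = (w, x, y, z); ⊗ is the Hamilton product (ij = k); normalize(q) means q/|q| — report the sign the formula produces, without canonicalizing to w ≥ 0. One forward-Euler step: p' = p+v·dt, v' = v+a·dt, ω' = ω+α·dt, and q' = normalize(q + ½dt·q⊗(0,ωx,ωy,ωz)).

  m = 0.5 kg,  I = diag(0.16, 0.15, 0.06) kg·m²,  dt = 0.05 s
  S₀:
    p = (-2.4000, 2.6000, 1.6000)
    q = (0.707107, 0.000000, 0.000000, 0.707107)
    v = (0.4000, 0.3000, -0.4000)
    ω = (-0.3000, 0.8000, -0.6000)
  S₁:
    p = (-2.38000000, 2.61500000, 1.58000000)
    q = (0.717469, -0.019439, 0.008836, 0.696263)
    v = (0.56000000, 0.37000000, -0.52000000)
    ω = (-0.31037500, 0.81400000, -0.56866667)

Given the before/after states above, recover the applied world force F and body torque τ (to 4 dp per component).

Δv = v₁−v₀ = (0.16000000, 0.07000000, -0.12000000)
applied force F = (1.6000, 0.7000, -1.2000)
Δω = ω₁−ω₀ = (-0.01037500, 0.01400000, 0.03133333)
gyro term ω₀×Iω₀ = (0.0432, 0.0180, 0.0024)
I·α + gyro = (0.0100, 0.0600, 0.0400)

F = (1.6000, 0.7000, -1.2000)
τ = (0.0100, 0.0600, 0.0400)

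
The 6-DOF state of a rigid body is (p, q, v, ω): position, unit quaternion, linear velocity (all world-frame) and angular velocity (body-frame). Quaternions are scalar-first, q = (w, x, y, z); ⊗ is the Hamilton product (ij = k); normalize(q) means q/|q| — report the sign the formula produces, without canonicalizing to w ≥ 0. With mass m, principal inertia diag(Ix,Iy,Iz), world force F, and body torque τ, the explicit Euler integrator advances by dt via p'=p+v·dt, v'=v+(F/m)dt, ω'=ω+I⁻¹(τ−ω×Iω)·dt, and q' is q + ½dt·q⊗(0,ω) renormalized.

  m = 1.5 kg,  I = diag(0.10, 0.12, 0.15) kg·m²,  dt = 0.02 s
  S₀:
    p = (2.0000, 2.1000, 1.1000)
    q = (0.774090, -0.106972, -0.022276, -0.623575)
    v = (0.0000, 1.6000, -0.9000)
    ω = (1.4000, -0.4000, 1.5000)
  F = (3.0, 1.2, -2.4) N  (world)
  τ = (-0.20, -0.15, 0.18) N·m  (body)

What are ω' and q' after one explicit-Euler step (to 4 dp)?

ω×(Iω) gyroscopic = (-0.0180, -0.1050, -0.0112)
angular accel α = (-1.8200, -0.3750, 1.2747)
new body rate ω' = (1.3636, -0.4075, 1.5255)
q⊗(0,ω) = (1.0762129, 0.8008820, -1.0221830, 1.2351102)
updated quaternion q' = (0.7847, -0.0989, -0.0325, -0.6111)

ω' = (1.3636, -0.4075, 1.5255)
q' = (0.7847, -0.0989, -0.0325, -0.6111)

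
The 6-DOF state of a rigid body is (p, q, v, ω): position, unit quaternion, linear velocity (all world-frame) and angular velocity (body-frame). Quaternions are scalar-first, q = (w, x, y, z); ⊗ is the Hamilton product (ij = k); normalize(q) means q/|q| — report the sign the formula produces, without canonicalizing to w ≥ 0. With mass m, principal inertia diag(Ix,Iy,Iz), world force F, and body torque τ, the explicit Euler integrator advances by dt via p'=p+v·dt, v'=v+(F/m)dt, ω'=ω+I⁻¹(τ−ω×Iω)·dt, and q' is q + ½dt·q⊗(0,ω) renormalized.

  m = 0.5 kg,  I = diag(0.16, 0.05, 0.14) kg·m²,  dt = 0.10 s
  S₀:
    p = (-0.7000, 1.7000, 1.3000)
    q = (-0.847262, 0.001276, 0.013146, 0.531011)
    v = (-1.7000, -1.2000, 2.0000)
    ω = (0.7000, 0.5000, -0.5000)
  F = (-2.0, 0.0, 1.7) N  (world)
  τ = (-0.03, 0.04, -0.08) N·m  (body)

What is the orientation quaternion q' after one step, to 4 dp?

2q̇ = q⊗(0,ω) = (0.2580393, -0.8651619, -0.0512853, 0.4150668)
q' = normalize(q + ½dt·q⊗(0,ω)) = (-0.8333, -0.0419, 0.0106, 0.5511)

q' = (-0.8333, -0.0419, 0.0106, 0.5511)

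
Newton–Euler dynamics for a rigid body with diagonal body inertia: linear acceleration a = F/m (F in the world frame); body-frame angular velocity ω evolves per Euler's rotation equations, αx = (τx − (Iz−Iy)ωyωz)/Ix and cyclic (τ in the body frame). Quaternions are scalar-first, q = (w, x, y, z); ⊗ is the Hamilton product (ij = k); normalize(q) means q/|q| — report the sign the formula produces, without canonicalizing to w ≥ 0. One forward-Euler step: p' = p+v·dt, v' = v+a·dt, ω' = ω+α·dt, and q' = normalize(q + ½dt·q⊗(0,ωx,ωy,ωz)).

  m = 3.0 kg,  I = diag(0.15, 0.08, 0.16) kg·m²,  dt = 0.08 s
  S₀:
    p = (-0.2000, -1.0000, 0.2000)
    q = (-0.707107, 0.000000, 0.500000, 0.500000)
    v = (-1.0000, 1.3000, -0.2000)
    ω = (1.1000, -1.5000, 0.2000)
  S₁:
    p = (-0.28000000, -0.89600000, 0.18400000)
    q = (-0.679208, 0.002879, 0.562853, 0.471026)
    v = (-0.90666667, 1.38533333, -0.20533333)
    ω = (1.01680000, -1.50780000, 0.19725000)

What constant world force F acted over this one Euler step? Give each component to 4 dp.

v₁ − v₀ = (0.09333333, 0.08533333, -0.00533333)
m·(v₁−v₀)/dt = (3.5000, 3.2000, -0.2000)

F = (3.5000, 3.2000, -0.2000)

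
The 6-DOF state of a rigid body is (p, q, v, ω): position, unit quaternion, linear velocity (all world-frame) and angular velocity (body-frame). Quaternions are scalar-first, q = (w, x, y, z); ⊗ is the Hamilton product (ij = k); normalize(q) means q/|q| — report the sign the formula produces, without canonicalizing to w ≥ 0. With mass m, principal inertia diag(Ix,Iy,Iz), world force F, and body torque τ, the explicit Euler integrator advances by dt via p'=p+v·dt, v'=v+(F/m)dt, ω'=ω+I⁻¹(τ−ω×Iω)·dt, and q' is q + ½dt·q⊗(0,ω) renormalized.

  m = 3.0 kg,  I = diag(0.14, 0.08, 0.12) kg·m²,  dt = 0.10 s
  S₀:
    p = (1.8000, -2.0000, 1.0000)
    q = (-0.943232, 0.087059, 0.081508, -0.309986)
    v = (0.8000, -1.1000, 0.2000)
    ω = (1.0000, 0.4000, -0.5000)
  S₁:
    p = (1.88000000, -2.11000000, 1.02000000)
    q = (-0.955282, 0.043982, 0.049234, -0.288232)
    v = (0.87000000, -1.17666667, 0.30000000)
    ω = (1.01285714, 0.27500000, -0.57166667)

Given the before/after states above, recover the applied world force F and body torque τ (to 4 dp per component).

velocity change Δv = (0.07000000, -0.07666667, 0.10000000)
F = m·Δv/dt = (2.1000, -2.3000, 3.0000)
Δω = ω₁−ω₀ = (0.01285714, -0.12500000, -0.07166667)
applied torque τ = (0.0100, -0.1100, -0.1100)

F = (2.1000, -2.3000, 3.0000)
τ = (0.0100, -0.1100, -0.1100)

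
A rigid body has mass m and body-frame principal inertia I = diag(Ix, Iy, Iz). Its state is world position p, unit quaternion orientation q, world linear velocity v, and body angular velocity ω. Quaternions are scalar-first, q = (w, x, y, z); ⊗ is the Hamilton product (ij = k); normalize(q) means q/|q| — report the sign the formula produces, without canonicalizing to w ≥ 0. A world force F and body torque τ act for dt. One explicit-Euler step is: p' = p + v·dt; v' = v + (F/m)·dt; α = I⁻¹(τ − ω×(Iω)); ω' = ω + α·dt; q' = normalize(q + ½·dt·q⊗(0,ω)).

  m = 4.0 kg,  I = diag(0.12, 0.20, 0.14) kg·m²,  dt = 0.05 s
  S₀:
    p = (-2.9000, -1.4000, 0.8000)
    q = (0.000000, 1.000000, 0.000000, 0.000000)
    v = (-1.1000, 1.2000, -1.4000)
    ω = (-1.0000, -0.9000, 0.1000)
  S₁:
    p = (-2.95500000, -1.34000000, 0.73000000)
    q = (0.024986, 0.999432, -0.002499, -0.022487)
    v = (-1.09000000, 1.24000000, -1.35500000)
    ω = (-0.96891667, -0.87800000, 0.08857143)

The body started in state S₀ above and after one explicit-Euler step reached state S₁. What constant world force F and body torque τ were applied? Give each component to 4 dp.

Δω = ω₁−ω₀ = (0.03108333, 0.02200000, -0.01142857)
I·α + gyro = (0.0800, 0.0900, 0.0400)
v₁ − v₀ = (0.01000000, 0.04000000, 0.04500000)
m·(v₁−v₀)/dt = (0.8000, 3.2000, 3.6000)

F = (0.8000, 3.2000, 3.6000)
τ = (0.0800, 0.0900, 0.0400)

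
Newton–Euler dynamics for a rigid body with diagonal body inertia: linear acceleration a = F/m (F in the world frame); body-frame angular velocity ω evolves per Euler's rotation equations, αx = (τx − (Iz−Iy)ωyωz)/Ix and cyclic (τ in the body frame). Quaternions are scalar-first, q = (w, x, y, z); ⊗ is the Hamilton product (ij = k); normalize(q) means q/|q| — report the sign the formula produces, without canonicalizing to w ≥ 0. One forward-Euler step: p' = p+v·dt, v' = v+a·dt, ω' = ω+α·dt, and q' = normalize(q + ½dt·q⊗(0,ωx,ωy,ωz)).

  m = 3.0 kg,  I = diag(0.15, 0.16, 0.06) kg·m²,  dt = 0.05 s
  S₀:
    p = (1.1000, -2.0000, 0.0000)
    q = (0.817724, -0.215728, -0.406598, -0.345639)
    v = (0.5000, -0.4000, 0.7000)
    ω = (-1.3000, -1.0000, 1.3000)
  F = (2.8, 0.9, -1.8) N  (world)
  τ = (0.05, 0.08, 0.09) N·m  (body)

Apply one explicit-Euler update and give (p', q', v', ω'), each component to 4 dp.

p' = (1.1250, -2.0200, 0.0350)
q' = (0.8107, -0.2638, -0.4082, -0.3264)
v' = (0.5467, -0.3850, 0.6700)
ω' = (-1.3267, -0.9275, 1.3642)

angular accel α = (-0.5333, 1.4506, 1.2833)
ω + α·dt = (-1.3267, -0.9275, 1.3642)
2q̇ = q⊗(0,ω) = (-0.2377137, -1.9372576, -0.0879469, 0.7501918)
updated quaternion q' = (0.8107, -0.2638, -0.4082, -0.3264)
a = (0.9333, 0.3000, -0.6000)
new position p' = (1.1250, -2.0200, 0.0350)
v' = v + a·dt = (0.5467, -0.3850, 0.6700)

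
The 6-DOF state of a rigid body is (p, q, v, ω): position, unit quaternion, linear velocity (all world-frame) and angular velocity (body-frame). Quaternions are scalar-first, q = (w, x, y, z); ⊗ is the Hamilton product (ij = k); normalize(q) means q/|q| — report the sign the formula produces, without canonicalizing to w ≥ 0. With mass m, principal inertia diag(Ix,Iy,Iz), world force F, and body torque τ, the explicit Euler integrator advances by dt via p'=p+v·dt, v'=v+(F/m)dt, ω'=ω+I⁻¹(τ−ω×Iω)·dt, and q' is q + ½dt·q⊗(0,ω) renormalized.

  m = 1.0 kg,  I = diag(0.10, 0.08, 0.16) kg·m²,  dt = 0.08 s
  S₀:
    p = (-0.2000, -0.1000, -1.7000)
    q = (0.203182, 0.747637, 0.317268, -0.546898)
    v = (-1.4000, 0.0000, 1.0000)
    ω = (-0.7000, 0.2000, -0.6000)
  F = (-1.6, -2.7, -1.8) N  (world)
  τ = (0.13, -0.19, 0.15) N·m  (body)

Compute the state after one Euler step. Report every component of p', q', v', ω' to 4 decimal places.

a = F/m = (-1.6000, -2.7000, -1.8000)
p' = p + v·dt = (-0.3120, -0.1000, -1.6200)
new velocity v' = (-1.5280, -0.2160, 0.8560)
precession coupling ω×(Iω) = (-0.0096, -0.0252, 0.0028)
angular accel α = (1.3960, -2.0600, 0.9200)
ω' = ω + α·dt = (-0.5883, 0.0352, -0.5264)
q⊗(0,ω) = (0.1317535, -0.2232086, 0.8720472, 0.2497058)
q + ½dt·q⊗(0,ω), renormalized = (0.2083, 0.7382, 0.3519, -0.5365)

p' = (-0.3120, -0.1000, -1.6200)
q' = (0.2083, 0.7382, 0.3519, -0.5365)
v' = (-1.5280, -0.2160, 0.8560)
ω' = (-0.5883, 0.0352, -0.5264)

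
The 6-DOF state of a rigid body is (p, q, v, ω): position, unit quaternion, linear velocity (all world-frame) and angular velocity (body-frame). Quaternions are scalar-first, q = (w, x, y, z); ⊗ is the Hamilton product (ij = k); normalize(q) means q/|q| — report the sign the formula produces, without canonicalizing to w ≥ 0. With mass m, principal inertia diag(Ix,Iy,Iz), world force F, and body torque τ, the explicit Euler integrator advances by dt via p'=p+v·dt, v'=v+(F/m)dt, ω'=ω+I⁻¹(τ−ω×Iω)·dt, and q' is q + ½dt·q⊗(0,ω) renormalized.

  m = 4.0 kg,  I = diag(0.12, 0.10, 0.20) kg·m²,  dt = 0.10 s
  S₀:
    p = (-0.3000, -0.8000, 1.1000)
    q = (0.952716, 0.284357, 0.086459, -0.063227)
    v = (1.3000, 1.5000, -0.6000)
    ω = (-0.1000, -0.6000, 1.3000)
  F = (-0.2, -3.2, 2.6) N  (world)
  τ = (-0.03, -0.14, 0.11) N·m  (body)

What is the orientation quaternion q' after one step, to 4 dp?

q' = (0.9584, 0.2826, 0.0396, -0.0094)

q⊗(0,ω) = (0.1625062, -0.0208111, -0.9349710, 1.0765625)
updated quaternion q' = (0.9584, 0.2826, 0.0396, -0.0094)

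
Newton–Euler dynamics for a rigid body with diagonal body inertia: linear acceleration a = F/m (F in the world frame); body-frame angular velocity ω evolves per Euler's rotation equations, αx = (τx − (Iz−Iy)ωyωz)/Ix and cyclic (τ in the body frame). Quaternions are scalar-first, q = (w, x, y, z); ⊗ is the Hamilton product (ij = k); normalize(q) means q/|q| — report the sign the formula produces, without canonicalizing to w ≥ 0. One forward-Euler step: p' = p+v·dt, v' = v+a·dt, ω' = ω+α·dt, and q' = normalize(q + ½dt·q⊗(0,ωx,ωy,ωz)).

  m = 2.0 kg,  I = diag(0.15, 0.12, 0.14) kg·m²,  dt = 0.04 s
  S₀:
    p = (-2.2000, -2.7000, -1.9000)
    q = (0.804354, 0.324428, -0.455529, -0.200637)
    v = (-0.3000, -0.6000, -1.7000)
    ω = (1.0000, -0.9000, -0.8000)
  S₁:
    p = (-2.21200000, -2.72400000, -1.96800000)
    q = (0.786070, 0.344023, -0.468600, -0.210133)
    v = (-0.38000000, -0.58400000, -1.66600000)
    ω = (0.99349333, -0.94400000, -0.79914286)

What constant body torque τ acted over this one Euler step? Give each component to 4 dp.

τ = (-0.0100, -0.1400, 0.0300)

rate change Δω = (-0.00650667, -0.04400000, 0.00085714)
precession coupling = (0.0144, -0.0080, 0.0270)
τ = I·(Δω/dt) + ω₀×(Iω₀) = (-0.0100, -0.1400, 0.0300)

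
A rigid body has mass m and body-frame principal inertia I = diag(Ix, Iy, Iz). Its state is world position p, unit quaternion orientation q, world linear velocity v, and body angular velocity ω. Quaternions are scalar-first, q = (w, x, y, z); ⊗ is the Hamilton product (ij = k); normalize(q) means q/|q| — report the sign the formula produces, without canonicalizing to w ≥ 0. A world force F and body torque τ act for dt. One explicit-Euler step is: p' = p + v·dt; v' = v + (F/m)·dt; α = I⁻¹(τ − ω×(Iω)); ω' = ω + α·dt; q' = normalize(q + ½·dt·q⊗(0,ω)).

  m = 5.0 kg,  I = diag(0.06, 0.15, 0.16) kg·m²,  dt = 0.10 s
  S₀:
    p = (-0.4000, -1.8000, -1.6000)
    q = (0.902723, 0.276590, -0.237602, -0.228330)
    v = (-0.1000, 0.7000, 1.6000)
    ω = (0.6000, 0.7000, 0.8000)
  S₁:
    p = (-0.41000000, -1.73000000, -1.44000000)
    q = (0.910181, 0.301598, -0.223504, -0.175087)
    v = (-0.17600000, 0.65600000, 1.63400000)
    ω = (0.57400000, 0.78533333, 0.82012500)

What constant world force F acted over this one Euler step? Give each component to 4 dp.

Δv = v₁−v₀ = (-0.07600000, -0.04400000, 0.03400000)
applied force F = (-3.8000, -2.2000, 1.7000)

F = (-3.8000, -2.2000, 1.7000)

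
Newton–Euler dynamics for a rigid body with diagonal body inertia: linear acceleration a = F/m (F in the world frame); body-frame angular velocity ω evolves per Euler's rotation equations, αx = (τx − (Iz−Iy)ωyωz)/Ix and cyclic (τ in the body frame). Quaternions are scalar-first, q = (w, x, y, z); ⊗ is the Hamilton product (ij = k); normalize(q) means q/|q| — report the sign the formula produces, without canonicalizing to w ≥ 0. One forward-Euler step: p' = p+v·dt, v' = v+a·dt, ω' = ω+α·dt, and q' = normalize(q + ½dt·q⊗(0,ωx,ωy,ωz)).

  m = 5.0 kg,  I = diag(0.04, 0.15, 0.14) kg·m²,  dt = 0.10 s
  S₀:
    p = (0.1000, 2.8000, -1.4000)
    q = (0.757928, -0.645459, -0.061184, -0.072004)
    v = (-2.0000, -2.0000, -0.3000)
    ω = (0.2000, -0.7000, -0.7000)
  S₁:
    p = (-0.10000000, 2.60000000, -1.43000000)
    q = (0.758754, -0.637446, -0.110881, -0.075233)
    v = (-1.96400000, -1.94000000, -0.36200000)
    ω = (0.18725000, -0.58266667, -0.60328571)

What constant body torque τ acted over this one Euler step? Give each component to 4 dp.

ω₁ − ω₀ = (-0.01275000, 0.11733333, 0.09671429)
precession coupling = (-0.0049, 0.0140, -0.0154)
τ = I·(Δω/dt) + ω₀×(Iω₀) = (-0.0100, 0.1900, 0.1200)

τ = (-0.0100, 0.1900, 0.1200)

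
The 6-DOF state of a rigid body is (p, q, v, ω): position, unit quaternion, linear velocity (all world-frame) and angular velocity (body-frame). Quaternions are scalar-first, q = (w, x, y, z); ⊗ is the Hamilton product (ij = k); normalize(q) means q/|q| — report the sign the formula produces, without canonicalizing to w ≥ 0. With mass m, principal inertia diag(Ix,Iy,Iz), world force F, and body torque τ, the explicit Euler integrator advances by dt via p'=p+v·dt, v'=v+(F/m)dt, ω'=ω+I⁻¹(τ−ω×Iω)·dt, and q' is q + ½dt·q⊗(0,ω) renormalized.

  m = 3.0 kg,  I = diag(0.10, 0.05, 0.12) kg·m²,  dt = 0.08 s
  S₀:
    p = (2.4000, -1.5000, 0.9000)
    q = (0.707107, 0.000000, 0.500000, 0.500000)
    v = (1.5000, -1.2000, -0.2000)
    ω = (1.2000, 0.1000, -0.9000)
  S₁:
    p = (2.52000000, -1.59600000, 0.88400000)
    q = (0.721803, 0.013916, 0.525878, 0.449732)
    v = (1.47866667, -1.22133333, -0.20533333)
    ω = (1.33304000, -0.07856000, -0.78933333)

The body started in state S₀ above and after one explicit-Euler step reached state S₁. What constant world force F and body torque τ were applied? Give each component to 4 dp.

Δv = v₁−v₀ = (-0.02133333, -0.02133333, -0.00533333)
F = m·Δv/dt = (-0.8000, -0.8000, -0.2000)
Δω = ω₁−ω₀ = (0.13304000, -0.17856000, 0.11066667)
ω₀×(Iω₀) = (-0.0063, 0.0216, -0.0060)
τ = I·(Δω/dt) + ω₀×(Iω₀) = (0.1600, -0.0900, 0.1600)

F = (-0.8000, -0.8000, -0.2000)
τ = (0.1600, -0.0900, 0.1600)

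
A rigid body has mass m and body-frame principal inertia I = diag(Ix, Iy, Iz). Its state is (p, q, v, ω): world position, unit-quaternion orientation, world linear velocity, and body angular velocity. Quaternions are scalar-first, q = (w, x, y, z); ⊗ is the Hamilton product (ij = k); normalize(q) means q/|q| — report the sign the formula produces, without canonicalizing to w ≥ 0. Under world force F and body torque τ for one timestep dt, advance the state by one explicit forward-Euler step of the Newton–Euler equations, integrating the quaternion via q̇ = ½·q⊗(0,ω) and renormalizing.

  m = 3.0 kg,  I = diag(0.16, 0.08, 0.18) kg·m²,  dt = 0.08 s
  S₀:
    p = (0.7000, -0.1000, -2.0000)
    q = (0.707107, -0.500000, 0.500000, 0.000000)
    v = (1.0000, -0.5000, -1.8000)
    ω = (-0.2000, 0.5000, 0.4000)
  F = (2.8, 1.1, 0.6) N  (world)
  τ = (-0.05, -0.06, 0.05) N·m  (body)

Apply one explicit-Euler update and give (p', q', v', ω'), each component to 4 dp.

p' = (0.7800, -0.1400, -2.1440)
q' = (0.6929, -0.4975, 0.5220, 0.0053)
v' = (1.0747, -0.4707, -1.7840)
ω' = (-0.2350, 0.4384, 0.4187)

p' = p + v·dt = (0.7800, -0.1400, -2.1440)
v + (F/m)dt = (1.0747, -0.4707, -1.7840)
(τ − ω×Iω)/I = (-0.4375, -0.7700, 0.2333)
ω' = ω + α·dt = (-0.2350, 0.4384, 0.4187)
q⊗(0,ω) = (-0.3500000, 0.0585786, 0.5535535, 0.1328428)
q + ½dt·q⊗(0,ω), renormalized = (0.6929, -0.4975, 0.5220, 0.0053)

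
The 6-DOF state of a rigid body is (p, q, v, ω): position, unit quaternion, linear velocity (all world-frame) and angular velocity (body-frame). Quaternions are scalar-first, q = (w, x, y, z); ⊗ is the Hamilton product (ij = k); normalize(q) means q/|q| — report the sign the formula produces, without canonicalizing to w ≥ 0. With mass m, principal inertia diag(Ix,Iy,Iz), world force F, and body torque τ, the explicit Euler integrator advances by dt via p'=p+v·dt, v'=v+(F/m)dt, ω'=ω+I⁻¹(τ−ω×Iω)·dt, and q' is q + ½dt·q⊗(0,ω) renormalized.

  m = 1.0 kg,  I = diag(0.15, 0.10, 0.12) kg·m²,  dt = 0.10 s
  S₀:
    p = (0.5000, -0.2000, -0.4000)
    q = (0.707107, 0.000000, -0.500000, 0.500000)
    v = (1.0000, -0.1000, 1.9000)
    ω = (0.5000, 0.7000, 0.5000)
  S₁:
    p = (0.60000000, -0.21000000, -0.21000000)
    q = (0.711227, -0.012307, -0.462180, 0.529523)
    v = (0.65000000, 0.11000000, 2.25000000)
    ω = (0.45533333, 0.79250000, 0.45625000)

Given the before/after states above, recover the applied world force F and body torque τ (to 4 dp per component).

F = (-3.5000, 2.1000, 3.5000)
τ = (-0.0600, 0.1000, -0.0700)

v₁ − v₀ = (-0.35000000, 0.21000000, 0.35000000)
F = m·Δv/dt = (-3.5000, 2.1000, 3.5000)
rate change Δω = (-0.04466667, 0.09250000, -0.04375000)
precession coupling = (0.0070, 0.0075, -0.0175)
I·α + gyro = (-0.0600, 0.1000, -0.0700)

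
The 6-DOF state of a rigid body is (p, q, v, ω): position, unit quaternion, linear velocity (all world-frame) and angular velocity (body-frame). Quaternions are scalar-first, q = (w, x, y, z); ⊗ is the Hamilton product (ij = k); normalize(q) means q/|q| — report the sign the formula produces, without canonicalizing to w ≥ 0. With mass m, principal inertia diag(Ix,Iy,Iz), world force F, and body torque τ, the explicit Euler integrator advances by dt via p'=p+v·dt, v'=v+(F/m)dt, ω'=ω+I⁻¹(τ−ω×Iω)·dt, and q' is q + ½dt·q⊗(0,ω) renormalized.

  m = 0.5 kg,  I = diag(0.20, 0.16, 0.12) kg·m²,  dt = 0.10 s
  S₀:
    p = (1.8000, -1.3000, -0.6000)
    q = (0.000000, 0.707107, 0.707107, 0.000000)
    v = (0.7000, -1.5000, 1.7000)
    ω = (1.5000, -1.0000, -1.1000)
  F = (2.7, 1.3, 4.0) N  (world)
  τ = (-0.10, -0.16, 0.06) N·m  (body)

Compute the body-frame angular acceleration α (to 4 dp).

α = (-0.2800, -0.1750, 0.0000)

gyro term ω×Iω = (-0.0440, -0.1320, 0.0600)
α = I⁻¹(τ − ω×Iω) = (-0.2800, -0.1750, 0.0000)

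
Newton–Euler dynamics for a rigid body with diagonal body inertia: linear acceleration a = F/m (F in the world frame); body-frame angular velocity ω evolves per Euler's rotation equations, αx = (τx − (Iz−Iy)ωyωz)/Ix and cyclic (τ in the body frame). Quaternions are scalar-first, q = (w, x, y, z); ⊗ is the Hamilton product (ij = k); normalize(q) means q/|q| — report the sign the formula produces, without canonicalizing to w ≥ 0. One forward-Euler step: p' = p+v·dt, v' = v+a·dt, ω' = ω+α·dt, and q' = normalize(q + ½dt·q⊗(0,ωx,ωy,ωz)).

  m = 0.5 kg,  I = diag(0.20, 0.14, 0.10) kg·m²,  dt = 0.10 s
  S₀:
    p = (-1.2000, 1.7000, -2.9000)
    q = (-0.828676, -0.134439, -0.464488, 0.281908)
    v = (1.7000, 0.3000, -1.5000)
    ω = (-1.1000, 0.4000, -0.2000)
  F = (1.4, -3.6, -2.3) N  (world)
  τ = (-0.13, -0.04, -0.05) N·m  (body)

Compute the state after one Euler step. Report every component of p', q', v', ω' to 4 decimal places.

p' = (-1.0300, 1.7300, -3.0500)
q' = (-0.8225, -0.0897, -0.4970, 0.2615)
v' = (1.9800, -0.4200, -1.9600)
ω' = (-1.1666, 0.3557, -0.2764)

linear accel F/m = (2.8000, -7.2000, -4.6000)
p' = p + v·dt = (-1.0300, 1.7300, -3.0500)
new velocity v' = (1.9800, -0.4200, -1.9600)
α = I⁻¹(τ − ω×Iω) = (-0.6660, -0.4429, -0.7640)
ω + α·dt = (-1.1666, 0.3557, -0.2764)
Hamilton product q⊗(0,ω) = (0.0942939, 0.8916780, -0.6684570, -0.3989772)
updated quaternion q' = (-0.8225, -0.0897, -0.4970, 0.2615)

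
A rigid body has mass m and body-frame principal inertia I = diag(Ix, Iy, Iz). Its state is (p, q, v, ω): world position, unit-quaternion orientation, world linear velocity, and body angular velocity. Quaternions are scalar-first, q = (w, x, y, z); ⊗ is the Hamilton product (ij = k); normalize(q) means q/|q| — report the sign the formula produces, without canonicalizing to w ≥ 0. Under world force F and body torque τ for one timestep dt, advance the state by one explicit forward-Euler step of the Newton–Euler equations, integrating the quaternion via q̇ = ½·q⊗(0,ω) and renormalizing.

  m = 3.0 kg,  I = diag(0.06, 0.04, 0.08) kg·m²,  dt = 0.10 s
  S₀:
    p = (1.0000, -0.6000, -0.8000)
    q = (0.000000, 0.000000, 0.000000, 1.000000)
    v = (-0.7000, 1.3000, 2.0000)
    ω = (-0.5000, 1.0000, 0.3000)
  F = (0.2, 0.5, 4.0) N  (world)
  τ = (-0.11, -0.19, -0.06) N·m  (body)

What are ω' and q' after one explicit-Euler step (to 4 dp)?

ω' = (-0.7033, 0.5175, 0.2125)
q' = (-0.0150, -0.0499, -0.0250, 0.9983)

gyro term ω×Iω = (0.0120, 0.0030, 0.0100)
angular accel α = (-2.0333, -4.8250, -0.8750)
ω + α·dt = (-0.7033, 0.5175, 0.2125)
q⊗(0,ω) = (-0.3000000, -1.0000000, -0.5000000, 0.0000000)
q + ½dt·q⊗(0,ω), renormalized = (-0.0150, -0.0499, -0.0250, 0.9983)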